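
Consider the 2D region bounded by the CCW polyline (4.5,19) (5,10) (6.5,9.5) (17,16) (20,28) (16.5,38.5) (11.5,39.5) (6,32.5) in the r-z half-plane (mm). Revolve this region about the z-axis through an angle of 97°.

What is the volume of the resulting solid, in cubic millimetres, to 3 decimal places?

Volume = 6459.525 mm³

Profile (r,z), 8 vertices: (4.5,19) (5,10) (6.5,9.5) (17,16) (20,28) (16.5,38.5) (11.5,39.5) (6,32.5)
edge 0: (4.5,19)→(5,10)  cross = 4.5·10 − 5·19 = -50.0000; (r_i+r_j)·cross = 9.5·-50.0000 = -475.0000
edge 1: (5,10)→(6.5,9.5)  cross = 5·9.5 − 6.5·10 = -17.5000; (r_i+r_j)·cross = 11.5·-17.5000 = -201.2500
edge 2: (6.5,9.5)→(17,16)  cross = 6.5·16 − 17·9.5 = -57.5000; (r_i+r_j)·cross = 23.5·-57.5000 = -1351.2500
edge 3: (17,16)→(20,28)  cross = 17·28 − 20·16 = 156.0000; (r_i+r_j)·cross = 37·156.0000 = 5772.0000
edge 4: (20,28)→(16.5,38.5)  cross = 20·38.5 − 16.5·28 = 308.0000; (r_i+r_j)·cross = 36.5·308.0000 = 11242.0000
edge 5: (16.5,38.5)→(11.5,39.5)  cross = 16.5·39.5 − 11.5·38.5 = 209.0000; (r_i+r_j)·cross = 28·209.0000 = 5852.0000
edge 6: (11.5,39.5)→(6,32.5)  cross = 11.5·32.5 − 6·39.5 = 136.7500; (r_i+r_j)·cross = 17.5·136.7500 = 2393.1250
edge 7: (6,32.5)→(4.5,19)  cross = 6·19 − 4.5·32.5 = -32.2500; (r_i+r_j)·cross = 10.5·-32.2500 = -338.6250
Σcross = 652.5000 → A = |Σcross|/2 = 326.2500 mm²
Σ(r_i+r_j)·cross = 22893.0000 → first moment M = |Σ|/6 = 3815.5000
R_c = M/A = 3815.5000/326.2500 = 11.6950 mm
θ = 97° = 1.692969 rad
V = θ·R_c·A = 1.692969·11.6950·326.2500 = 6459.525 mm³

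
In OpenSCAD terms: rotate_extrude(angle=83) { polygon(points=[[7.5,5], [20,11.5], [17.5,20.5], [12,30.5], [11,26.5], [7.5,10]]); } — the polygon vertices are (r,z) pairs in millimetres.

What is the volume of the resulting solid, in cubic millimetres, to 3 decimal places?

Profile (r,z), 6 vertices: (7.5,5) (20,11.5) (17.5,20.5) (12,30.5) (11,26.5) (7.5,10)
edge 0: (7.5,5)→(20,11.5)  cross = 7.5·11.5 − 20·5 = -13.7500; (r_i+r_j)·cross = 27.5·-13.7500 = -378.1250
edge 1: (20,11.5)→(17.5,20.5)  cross = 20·20.5 − 17.5·11.5 = 208.7500; (r_i+r_j)·cross = 37.5·208.7500 = 7828.1250
edge 2: (17.5,20.5)→(12,30.5)  cross = 17.5·30.5 − 12·20.5 = 287.7500; (r_i+r_j)·cross = 29.5·287.7500 = 8488.6250
edge 3: (12,30.5)→(11,26.5)  cross = 12·26.5 − 11·30.5 = -17.5000; (r_i+r_j)·cross = 23·-17.5000 = -402.5000
edge 4: (11,26.5)→(7.5,10)  cross = 11·10 − 7.5·26.5 = -88.7500; (r_i+r_j)·cross = 18.5·-88.7500 = -1641.8750
edge 5: (7.5,10)→(7.5,5)  cross = 7.5·5 − 7.5·10 = -37.5000; (r_i+r_j)·cross = 15·-37.5000 = -562.5000
Σcross = 339.0000 → A = |Σcross|/2 = 169.5000 mm²
Σ(r_i+r_j)·cross = 13331.7500 → first moment M = |Σ|/6 = 2221.9583
R_c = M/A = 2221.9583/169.5000 = 13.1089 mm
θ = 83° = 1.448623 rad
V = θ·R_c·A = 1.448623·13.1089·169.5000 = 3218.781 mm³

Volume = 3218.781 mm³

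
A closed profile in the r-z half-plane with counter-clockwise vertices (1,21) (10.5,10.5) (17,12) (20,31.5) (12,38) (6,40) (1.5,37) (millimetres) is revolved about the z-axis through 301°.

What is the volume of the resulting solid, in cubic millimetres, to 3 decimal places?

Volume = 21920.858 mm³

Profile (r,z), 7 vertices: (1,21) (10.5,10.5) (17,12) (20,31.5) (12,38) (6,40) (1.5,37)
edge 0: (1,21)→(10.5,10.5)  cross = 1·10.5 − 10.5·21 = -210.0000; (r_i+r_j)·cross = 11.5·-210.0000 = -2415.0000
edge 1: (10.5,10.5)→(17,12)  cross = 10.5·12 − 17·10.5 = -52.5000; (r_i+r_j)·cross = 27.5·-52.5000 = -1443.7500
edge 2: (17,12)→(20,31.5)  cross = 17·31.5 − 20·12 = 295.5000; (r_i+r_j)·cross = 37·295.5000 = 10933.5000
edge 3: (20,31.5)→(12,38)  cross = 20·38 − 12·31.5 = 382.0000; (r_i+r_j)·cross = 32·382.0000 = 12224.0000
edge 4: (12,38)→(6,40)  cross = 12·40 − 6·38 = 252.0000; (r_i+r_j)·cross = 18·252.0000 = 4536.0000
edge 5: (6,40)→(1.5,37)  cross = 6·37 − 1.5·40 = 162.0000; (r_i+r_j)·cross = 7.5·162.0000 = 1215.0000
edge 6: (1.5,37)→(1,21)  cross = 1.5·21 − 1·37 = -5.5000; (r_i+r_j)·cross = 2.5·-5.5000 = -13.7500
Σcross = 823.5000 → A = |Σcross|/2 = 411.7500 mm²
Σ(r_i+r_j)·cross = 25036.0000 → first moment M = |Σ|/6 = 4172.6667
R_c = M/A = 4172.6667/411.7500 = 10.1340 mm
θ = 301° = 5.253441 rad
V = θ·R_c·A = 5.253441·10.1340·411.7500 = 21920.858 mm³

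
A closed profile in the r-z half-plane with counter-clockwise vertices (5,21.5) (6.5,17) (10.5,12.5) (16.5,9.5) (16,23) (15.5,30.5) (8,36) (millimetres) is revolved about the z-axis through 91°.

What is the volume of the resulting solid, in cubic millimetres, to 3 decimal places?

Volume = 3613.963 mm³

Profile (r,z), 7 vertices: (5,21.5) (6.5,17) (10.5,12.5) (16.5,9.5) (16,23) (15.5,30.5) (8,36)
edge 0: (5,21.5)→(6.5,17)  cross = 5·17 − 6.5·21.5 = -54.7500; (r_i+r_j)·cross = 11.5·-54.7500 = -629.6250
edge 1: (6.5,17)→(10.5,12.5)  cross = 6.5·12.5 − 10.5·17 = -97.2500; (r_i+r_j)·cross = 17·-97.2500 = -1653.2500
edge 2: (10.5,12.5)→(16.5,9.5)  cross = 10.5·9.5 − 16.5·12.5 = -106.5000; (r_i+r_j)·cross = 27·-106.5000 = -2875.5000
edge 3: (16.5,9.5)→(16,23)  cross = 16.5·23 − 16·9.5 = 227.5000; (r_i+r_j)·cross = 32.5·227.5000 = 7393.7500
edge 4: (16,23)→(15.5,30.5)  cross = 16·30.5 − 15.5·23 = 131.5000; (r_i+r_j)·cross = 31.5·131.5000 = 4142.2500
edge 5: (15.5,30.5)→(8,36)  cross = 15.5·36 − 8·30.5 = 314.0000; (r_i+r_j)·cross = 23.5·314.0000 = 7379.0000
edge 6: (8,36)→(5,21.5)  cross = 8·21.5 − 5·36 = -8.0000; (r_i+r_j)·cross = 13·-8.0000 = -104.0000
Σcross = 406.5000 → A = |Σcross|/2 = 203.2500 mm²
Σ(r_i+r_j)·cross = 13652.6250 → first moment M = |Σ|/6 = 2275.4375
R_c = M/A = 2275.4375/203.2500 = 11.1953 mm
θ = 91° = 1.588250 rad
V = θ·R_c·A = 1.588250·11.1953·203.2500 = 3613.963 mm³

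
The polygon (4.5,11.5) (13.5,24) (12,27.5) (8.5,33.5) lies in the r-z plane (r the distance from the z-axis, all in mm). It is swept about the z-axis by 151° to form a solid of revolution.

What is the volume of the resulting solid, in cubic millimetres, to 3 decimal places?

Volume = 1771.240 mm³

Profile (r,z), 4 vertices: (4.5,11.5) (13.5,24) (12,27.5) (8.5,33.5)
edge 0: (4.5,11.5)→(13.5,24)  cross = 4.5·24 − 13.5·11.5 = -47.2500; (r_i+r_j)·cross = 18·-47.2500 = -850.5000
edge 1: (13.5,24)→(12,27.5)  cross = 13.5·27.5 − 12·24 = 83.2500; (r_i+r_j)·cross = 25.5·83.2500 = 2122.8750
edge 2: (12,27.5)→(8.5,33.5)  cross = 12·33.5 − 8.5·27.5 = 168.2500; (r_i+r_j)·cross = 20.5·168.2500 = 3449.1250
edge 3: (8.5,33.5)→(4.5,11.5)  cross = 8.5·11.5 − 4.5·33.5 = -53.0000; (r_i+r_j)·cross = 13·-53.0000 = -689.0000
Σcross = 151.2500 → A = |Σcross|/2 = 75.6250 mm²
Σ(r_i+r_j)·cross = 4032.5000 → first moment M = |Σ|/6 = 672.0833
R_c = M/A = 672.0833/75.6250 = 8.8871 mm
θ = 151° = 2.635447 rad
V = θ·R_c·A = 2.635447·8.8871·75.6250 = 1771.240 mm³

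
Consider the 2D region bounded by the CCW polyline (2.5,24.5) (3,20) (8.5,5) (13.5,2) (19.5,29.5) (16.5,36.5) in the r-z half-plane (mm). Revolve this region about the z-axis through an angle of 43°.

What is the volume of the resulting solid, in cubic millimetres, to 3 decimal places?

Volume = 2861.812 mm³

Profile (r,z), 6 vertices: (2.5,24.5) (3,20) (8.5,5) (13.5,2) (19.5,29.5) (16.5,36.5)
edge 0: (2.5,24.5)→(3,20)  cross = 2.5·20 − 3·24.5 = -23.5000; (r_i+r_j)·cross = 5.5·-23.5000 = -129.2500
edge 1: (3,20)→(8.5,5)  cross = 3·5 − 8.5·20 = -155.0000; (r_i+r_j)·cross = 11.5·-155.0000 = -1782.5000
edge 2: (8.5,5)→(13.5,2)  cross = 8.5·2 − 13.5·5 = -50.5000; (r_i+r_j)·cross = 22·-50.5000 = -1111.0000
edge 3: (13.5,2)→(19.5,29.5)  cross = 13.5·29.5 − 19.5·2 = 359.2500; (r_i+r_j)·cross = 33·359.2500 = 11855.2500
edge 4: (19.5,29.5)→(16.5,36.5)  cross = 19.5·36.5 − 16.5·29.5 = 225.0000; (r_i+r_j)·cross = 36·225.0000 = 8100.0000
edge 5: (16.5,36.5)→(2.5,24.5)  cross = 16.5·24.5 − 2.5·36.5 = 313.0000; (r_i+r_j)·cross = 19·313.0000 = 5947.0000
Σcross = 668.2500 → A = |Σcross|/2 = 334.1250 mm²
Σ(r_i+r_j)·cross = 22879.5000 → first moment M = |Σ|/6 = 3813.2500
R_c = M/A = 3813.2500/334.1250 = 11.4126 mm
θ = 43° = 0.750492 rad
V = θ·R_c·A = 0.750492·11.4126·334.1250 = 2861.812 mm³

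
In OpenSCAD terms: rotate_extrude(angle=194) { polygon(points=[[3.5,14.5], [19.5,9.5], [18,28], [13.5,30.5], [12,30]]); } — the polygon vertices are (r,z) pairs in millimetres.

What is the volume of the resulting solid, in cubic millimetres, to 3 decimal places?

Volume = 8901.915 mm³

Profile (r,z), 5 vertices: (3.5,14.5) (19.5,9.5) (18,28) (13.5,30.5) (12,30)
edge 0: (3.5,14.5)→(19.5,9.5)  cross = 3.5·9.5 − 19.5·14.5 = -249.5000; (r_i+r_j)·cross = 23·-249.5000 = -5738.5000
edge 1: (19.5,9.5)→(18,28)  cross = 19.5·28 − 18·9.5 = 375.0000; (r_i+r_j)·cross = 37.5·375.0000 = 14062.5000
edge 2: (18,28)→(13.5,30.5)  cross = 18·30.5 − 13.5·28 = 171.0000; (r_i+r_j)·cross = 31.5·171.0000 = 5386.5000
edge 3: (13.5,30.5)→(12,30)  cross = 13.5·30 − 12·30.5 = 39.0000; (r_i+r_j)·cross = 25.5·39.0000 = 994.5000
edge 4: (12,30)→(3.5,14.5)  cross = 12·14.5 − 3.5·30 = 69.0000; (r_i+r_j)·cross = 15.5·69.0000 = 1069.5000
Σcross = 404.5000 → A = |Σcross|/2 = 202.2500 mm²
Σ(r_i+r_j)·cross = 15774.5000 → first moment M = |Σ|/6 = 2629.0833
R_c = M/A = 2629.0833/202.2500 = 12.9992 mm
θ = 194° = 3.385939 rad
V = θ·R_c·A = 3.385939·12.9992·202.2500 = 8901.915 mm³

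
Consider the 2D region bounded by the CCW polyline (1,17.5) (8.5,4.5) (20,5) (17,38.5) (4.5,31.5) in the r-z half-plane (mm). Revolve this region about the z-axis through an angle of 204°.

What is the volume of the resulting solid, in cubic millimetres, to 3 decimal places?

Profile (r,z), 5 vertices: (1,17.5) (8.5,4.5) (20,5) (17,38.5) (4.5,31.5)
edge 0: (1,17.5)→(8.5,4.5)  cross = 1·4.5 − 8.5·17.5 = -144.2500; (r_i+r_j)·cross = 9.5·-144.2500 = -1370.3750
edge 1: (8.5,4.5)→(20,5)  cross = 8.5·5 − 20·4.5 = -47.5000; (r_i+r_j)·cross = 28.5·-47.5000 = -1353.7500
edge 2: (20,5)→(17,38.5)  cross = 20·38.5 − 17·5 = 685.0000; (r_i+r_j)·cross = 37·685.0000 = 25345.0000
edge 3: (17,38.5)→(4.5,31.5)  cross = 17·31.5 − 4.5·38.5 = 362.2500; (r_i+r_j)·cross = 21.5·362.2500 = 7788.3750
edge 4: (4.5,31.5)→(1,17.5)  cross = 4.5·17.5 − 1·31.5 = 47.2500; (r_i+r_j)·cross = 5.5·47.2500 = 259.8750
Σcross = 902.7500 → A = |Σcross|/2 = 451.3750 mm²
Σ(r_i+r_j)·cross = 30669.1250 → first moment M = |Σ|/6 = 5111.5208
R_c = M/A = 5111.5208/451.3750 = 11.3243 mm
θ = 204° = 3.560472 rad
V = θ·R_c·A = 3.560472·11.3243·451.3750 = 18199.425 mm³

Volume = 18199.425 mm³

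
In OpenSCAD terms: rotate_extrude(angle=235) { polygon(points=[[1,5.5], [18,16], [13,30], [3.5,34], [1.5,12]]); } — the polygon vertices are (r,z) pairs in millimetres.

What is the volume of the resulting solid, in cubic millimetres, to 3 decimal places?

Profile (r,z), 5 vertices: (1,5.5) (18,16) (13,30) (3.5,34) (1.5,12)
edge 0: (1,5.5)→(18,16)  cross = 1·16 − 18·5.5 = -83.0000; (r_i+r_j)·cross = 19·-83.0000 = -1577.0000
edge 1: (18,16)→(13,30)  cross = 18·30 − 13·16 = 332.0000; (r_i+r_j)·cross = 31·332.0000 = 10292.0000
edge 2: (13,30)→(3.5,34)  cross = 13·34 − 3.5·30 = 337.0000; (r_i+r_j)·cross = 16.5·337.0000 = 5560.5000
edge 3: (3.5,34)→(1.5,12)  cross = 3.5·12 − 1.5·34 = -9.0000; (r_i+r_j)·cross = 5·-9.0000 = -45.0000
edge 4: (1.5,12)→(1,5.5)  cross = 1.5·5.5 − 1·12 = -3.7500; (r_i+r_j)·cross = 2.5·-3.7500 = -9.3750
Σcross = 573.2500 → A = |Σcross|/2 = 286.6250 mm²
Σ(r_i+r_j)·cross = 14221.1250 → first moment M = |Σ|/6 = 2370.1875
R_c = M/A = 2370.1875/286.6250 = 8.2693 mm
θ = 235° = 4.101524 rad
V = θ·R_c·A = 4.101524·8.2693·286.6250 = 9721.380 mm³

Volume = 9721.380 mm³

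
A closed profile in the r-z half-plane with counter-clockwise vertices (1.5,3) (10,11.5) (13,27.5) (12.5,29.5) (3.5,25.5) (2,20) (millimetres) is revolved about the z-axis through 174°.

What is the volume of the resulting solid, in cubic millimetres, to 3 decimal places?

Volume = 3655.383 mm³

Profile (r,z), 6 vertices: (1.5,3) (10,11.5) (13,27.5) (12.5,29.5) (3.5,25.5) (2,20)
edge 0: (1.5,3)→(10,11.5)  cross = 1.5·11.5 − 10·3 = -12.7500; (r_i+r_j)·cross = 11.5·-12.7500 = -146.6250
edge 1: (10,11.5)→(13,27.5)  cross = 10·27.5 − 13·11.5 = 125.5000; (r_i+r_j)·cross = 23·125.5000 = 2886.5000
edge 2: (13,27.5)→(12.5,29.5)  cross = 13·29.5 − 12.5·27.5 = 39.7500; (r_i+r_j)·cross = 25.5·39.7500 = 1013.6250
edge 3: (12.5,29.5)→(3.5,25.5)  cross = 12.5·25.5 − 3.5·29.5 = 215.5000; (r_i+r_j)·cross = 16·215.5000 = 3448.0000
edge 4: (3.5,25.5)→(2,20)  cross = 3.5·20 − 2·25.5 = 19.0000; (r_i+r_j)·cross = 5.5·19.0000 = 104.5000
edge 5: (2,20)→(1.5,3)  cross = 2·3 − 1.5·20 = -24.0000; (r_i+r_j)·cross = 3.5·-24.0000 = -84.0000
Σcross = 363.0000 → A = |Σcross|/2 = 181.5000 mm²
Σ(r_i+r_j)·cross = 7222.0000 → first moment M = |Σ|/6 = 1203.6667
R_c = M/A = 1203.6667/181.5000 = 6.6318 mm
θ = 174° = 3.036873 rad
V = θ·R_c·A = 3.036873·6.6318·181.5000 = 3655.383 mm³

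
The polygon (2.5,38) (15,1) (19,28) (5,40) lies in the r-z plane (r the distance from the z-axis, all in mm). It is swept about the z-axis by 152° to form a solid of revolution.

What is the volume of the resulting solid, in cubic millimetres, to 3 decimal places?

Volume = 8514.816 mm³

Profile (r,z), 4 vertices: (2.5,38) (15,1) (19,28) (5,40)
edge 0: (2.5,38)→(15,1)  cross = 2.5·1 − 15·38 = -567.5000; (r_i+r_j)·cross = 17.5·-567.5000 = -9931.2500
edge 1: (15,1)→(19,28)  cross = 15·28 − 19·1 = 401.0000; (r_i+r_j)·cross = 34·401.0000 = 13634.0000
edge 2: (19,28)→(5,40)  cross = 19·40 − 5·28 = 620.0000; (r_i+r_j)·cross = 24·620.0000 = 14880.0000
edge 3: (5,40)→(2.5,38)  cross = 5·38 − 2.5·40 = 90.0000; (r_i+r_j)·cross = 7.5·90.0000 = 675.0000
Σcross = 543.5000 → A = |Σcross|/2 = 271.7500 mm²
Σ(r_i+r_j)·cross = 19257.7500 → first moment M = |Σ|/6 = 3209.6250
R_c = M/A = 3209.6250/271.7500 = 11.8109 mm
θ = 152° = 2.652900 rad
V = θ·R_c·A = 2.652900·11.8109·271.7500 = 8514.816 mm³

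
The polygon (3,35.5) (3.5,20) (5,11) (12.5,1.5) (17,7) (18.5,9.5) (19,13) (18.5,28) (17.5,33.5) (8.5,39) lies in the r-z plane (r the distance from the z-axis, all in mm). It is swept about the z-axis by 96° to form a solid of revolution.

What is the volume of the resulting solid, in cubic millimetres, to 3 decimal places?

Profile (r,z), 10 vertices: (3,35.5) (3.5,20) (5,11) (12.5,1.5) (17,7) (18.5,9.5) (19,13) (18.5,28) (17.5,33.5) (8.5,39)
edge 0: (3,35.5)→(3.5,20)  cross = 3·20 − 3.5·35.5 = -64.2500; (r_i+r_j)·cross = 6.5·-64.2500 = -417.6250
edge 1: (3.5,20)→(5,11)  cross = 3.5·11 − 5·20 = -61.5000; (r_i+r_j)·cross = 8.5·-61.5000 = -522.7500
edge 2: (5,11)→(12.5,1.5)  cross = 5·1.5 − 12.5·11 = -130.0000; (r_i+r_j)·cross = 17.5·-130.0000 = -2275.0000
edge 3: (12.5,1.5)→(17,7)  cross = 12.5·7 − 17·1.5 = 62.0000; (r_i+r_j)·cross = 29.5·62.0000 = 1829.0000
edge 4: (17,7)→(18.5,9.5)  cross = 17·9.5 − 18.5·7 = 32.0000; (r_i+r_j)·cross = 35.5·32.0000 = 1136.0000
edge 5: (18.5,9.5)→(19,13)  cross = 18.5·13 − 19·9.5 = 60.0000; (r_i+r_j)·cross = 37.5·60.0000 = 2250.0000
edge 6: (19,13)→(18.5,28)  cross = 19·28 − 18.5·13 = 291.5000; (r_i+r_j)·cross = 37.5·291.5000 = 10931.2500
edge 7: (18.5,28)→(17.5,33.5)  cross = 18.5·33.5 − 17.5·28 = 129.7500; (r_i+r_j)·cross = 36·129.7500 = 4671.0000
edge 8: (17.5,33.5)→(8.5,39)  cross = 17.5·39 − 8.5·33.5 = 397.7500; (r_i+r_j)·cross = 26·397.7500 = 10341.5000
edge 9: (8.5,39)→(3,35.5)  cross = 8.5·35.5 − 3·39 = 184.7500; (r_i+r_j)·cross = 11.5·184.7500 = 2124.6250
Σcross = 902.0000 → A = |Σcross|/2 = 451.0000 mm²
Σ(r_i+r_j)·cross = 30068.0000 → first moment M = |Σ|/6 = 5011.3333
R_c = M/A = 5011.3333/451.0000 = 11.1116 mm
θ = 96° = 1.675516 rad
V = θ·R_c·A = 1.675516·11.1116·451.0000 = 8396.570 mm³

Volume = 8396.570 mm³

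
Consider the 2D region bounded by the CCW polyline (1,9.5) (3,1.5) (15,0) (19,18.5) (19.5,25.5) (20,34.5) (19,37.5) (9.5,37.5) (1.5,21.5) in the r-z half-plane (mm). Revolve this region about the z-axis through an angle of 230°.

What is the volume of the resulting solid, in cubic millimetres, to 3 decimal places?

Volume = 23793.506 mm³

Profile (r,z), 9 vertices: (1,9.5) (3,1.5) (15,0) (19,18.5) (19.5,25.5) (20,34.5) (19,37.5) (9.5,37.5) (1.5,21.5)
edge 0: (1,9.5)→(3,1.5)  cross = 1·1.5 − 3·9.5 = -27.0000; (r_i+r_j)·cross = 4·-27.0000 = -108.0000
edge 1: (3,1.5)→(15,0)  cross = 3·0 − 15·1.5 = -22.5000; (r_i+r_j)·cross = 18·-22.5000 = -405.0000
edge 2: (15,0)→(19,18.5)  cross = 15·18.5 − 19·0 = 277.5000; (r_i+r_j)·cross = 34·277.5000 = 9435.0000
edge 3: (19,18.5)→(19.5,25.5)  cross = 19·25.5 − 19.5·18.5 = 123.7500; (r_i+r_j)·cross = 38.5·123.7500 = 4764.3750
edge 4: (19.5,25.5)→(20,34.5)  cross = 19.5·34.5 − 20·25.5 = 162.7500; (r_i+r_j)·cross = 39.5·162.7500 = 6428.6250
edge 5: (20,34.5)→(19,37.5)  cross = 20·37.5 − 19·34.5 = 94.5000; (r_i+r_j)·cross = 39·94.5000 = 3685.5000
edge 6: (19,37.5)→(9.5,37.5)  cross = 19·37.5 − 9.5·37.5 = 356.2500; (r_i+r_j)·cross = 28.5·356.2500 = 10153.1250
edge 7: (9.5,37.5)→(1.5,21.5)  cross = 9.5·21.5 − 1.5·37.5 = 148.0000; (r_i+r_j)·cross = 11·148.0000 = 1628.0000
edge 8: (1.5,21.5)→(1,9.5)  cross = 1.5·9.5 − 1·21.5 = -7.2500; (r_i+r_j)·cross = 2.5·-7.2500 = -18.1250
Σcross = 1106.0000 → A = |Σcross|/2 = 553.0000 mm²
Σ(r_i+r_j)·cross = 35563.5000 → first moment M = |Σ|/6 = 5927.2500
R_c = M/A = 5927.2500/553.0000 = 10.7184 mm
θ = 230° = 4.014257 rad
V = θ·R_c·A = 4.014257·10.7184·553.0000 = 23793.506 mm³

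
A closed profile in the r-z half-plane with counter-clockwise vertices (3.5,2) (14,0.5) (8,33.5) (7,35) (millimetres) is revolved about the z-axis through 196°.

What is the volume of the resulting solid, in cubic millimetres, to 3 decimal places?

Volume = 5310.221 mm³

Profile (r,z), 4 vertices: (3.5,2) (14,0.5) (8,33.5) (7,35)
edge 0: (3.5,2)→(14,0.5)  cross = 3.5·0.5 − 14·2 = -26.2500; (r_i+r_j)·cross = 17.5·-26.2500 = -459.3750
edge 1: (14,0.5)→(8,33.5)  cross = 14·33.5 − 8·0.5 = 465.0000; (r_i+r_j)·cross = 22·465.0000 = 10230.0000
edge 2: (8,33.5)→(7,35)  cross = 8·35 − 7·33.5 = 45.5000; (r_i+r_j)·cross = 15·45.5000 = 682.5000
edge 3: (7,35)→(3.5,2)  cross = 7·2 − 3.5·35 = -108.5000; (r_i+r_j)·cross = 10.5·-108.5000 = -1139.2500
Σcross = 375.7500 → A = |Σcross|/2 = 187.8750 mm²
Σ(r_i+r_j)·cross = 9313.8750 → first moment M = |Σ|/6 = 1552.3125
R_c = M/A = 1552.3125/187.8750 = 8.2625 mm
θ = 196° = 3.420845 rad
V = θ·R_c·A = 3.420845·8.2625·187.8750 = 5310.221 mm³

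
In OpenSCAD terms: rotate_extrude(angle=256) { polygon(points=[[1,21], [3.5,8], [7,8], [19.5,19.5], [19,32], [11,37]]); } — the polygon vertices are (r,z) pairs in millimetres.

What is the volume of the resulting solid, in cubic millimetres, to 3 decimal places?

Volume = 16019.609 mm³

Profile (r,z), 6 vertices: (1,21) (3.5,8) (7,8) (19.5,19.5) (19,32) (11,37)
edge 0: (1,21)→(3.5,8)  cross = 1·8 − 3.5·21 = -65.5000; (r_i+r_j)·cross = 4.5·-65.5000 = -294.7500
edge 1: (3.5,8)→(7,8)  cross = 3.5·8 − 7·8 = -28.0000; (r_i+r_j)·cross = 10.5·-28.0000 = -294.0000
edge 2: (7,8)→(19.5,19.5)  cross = 7·19.5 − 19.5·8 = -19.5000; (r_i+r_j)·cross = 26.5·-19.5000 = -516.7500
edge 3: (19.5,19.5)→(19,32)  cross = 19.5·32 − 19·19.5 = 253.5000; (r_i+r_j)·cross = 38.5·253.5000 = 9759.7500
edge 4: (19,32)→(11,37)  cross = 19·37 − 11·32 = 351.0000; (r_i+r_j)·cross = 30·351.0000 = 10530.0000
edge 5: (11,37)→(1,21)  cross = 11·21 − 1·37 = 194.0000; (r_i+r_j)·cross = 12·194.0000 = 2328.0000
Σcross = 685.5000 → A = |Σcross|/2 = 342.7500 mm²
Σ(r_i+r_j)·cross = 21512.2500 → first moment M = |Σ|/6 = 3585.3750
R_c = M/A = 3585.3750/342.7500 = 10.4606 mm
θ = 256° = 4.468043 rad
V = θ·R_c·A = 4.468043·10.4606·342.7500 = 16019.609 mm³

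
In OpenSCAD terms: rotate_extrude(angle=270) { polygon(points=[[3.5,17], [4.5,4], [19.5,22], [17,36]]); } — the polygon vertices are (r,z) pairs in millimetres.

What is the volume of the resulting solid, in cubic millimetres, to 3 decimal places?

Profile (r,z), 4 vertices: (3.5,17) (4.5,4) (19.5,22) (17,36)
edge 0: (3.5,17)→(4.5,4)  cross = 3.5·4 − 4.5·17 = -62.5000; (r_i+r_j)·cross = 8·-62.5000 = -500.0000
edge 1: (4.5,4)→(19.5,22)  cross = 4.5·22 − 19.5·4 = 21.0000; (r_i+r_j)·cross = 24·21.0000 = 504.0000
edge 2: (19.5,22)→(17,36)  cross = 19.5·36 − 17·22 = 328.0000; (r_i+r_j)·cross = 36.5·328.0000 = 11972.0000
edge 3: (17,36)→(3.5,17)  cross = 17·17 − 3.5·36 = 163.0000; (r_i+r_j)·cross = 20.5·163.0000 = 3341.5000
Σcross = 449.5000 → A = |Σcross|/2 = 224.7500 mm²
Σ(r_i+r_j)·cross = 15317.5000 → first moment M = |Σ|/6 = 2552.9167
R_c = M/A = 2552.9167/224.7500 = 11.3589 mm
θ = 270° = 4.712389 rad
V = θ·R_c·A = 4.712389·11.3589·224.7500 = 12030.336 mm³

Volume = 12030.336 mm³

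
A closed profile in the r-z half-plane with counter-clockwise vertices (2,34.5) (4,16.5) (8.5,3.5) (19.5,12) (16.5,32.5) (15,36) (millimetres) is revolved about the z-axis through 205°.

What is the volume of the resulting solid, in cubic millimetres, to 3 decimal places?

Profile (r,z), 6 vertices: (2,34.5) (4,16.5) (8.5,3.5) (19.5,12) (16.5,32.5) (15,36)
edge 0: (2,34.5)→(4,16.5)  cross = 2·16.5 − 4·34.5 = -105.0000; (r_i+r_j)·cross = 6·-105.0000 = -630.0000
edge 1: (4,16.5)→(8.5,3.5)  cross = 4·3.5 − 8.5·16.5 = -126.2500; (r_i+r_j)·cross = 12.5·-126.2500 = -1578.1250
edge 2: (8.5,3.5)→(19.5,12)  cross = 8.5·12 − 19.5·3.5 = 33.7500; (r_i+r_j)·cross = 28·33.7500 = 945.0000
edge 3: (19.5,12)→(16.5,32.5)  cross = 19.5·32.5 − 16.5·12 = 435.7500; (r_i+r_j)·cross = 36·435.7500 = 15687.0000
edge 4: (16.5,32.5)→(15,36)  cross = 16.5·36 − 15·32.5 = 106.5000; (r_i+r_j)·cross = 31.5·106.5000 = 3354.7500
edge 5: (15,36)→(2,34.5)  cross = 15·34.5 − 2·36 = 445.5000; (r_i+r_j)·cross = 17·445.5000 = 7573.5000
Σcross = 790.2500 → A = |Σcross|/2 = 395.1250 mm²
Σ(r_i+r_j)·cross = 25352.1250 → first moment M = |Σ|/6 = 4225.3542
R_c = M/A = 4225.3542/395.1250 = 10.6937 mm
θ = 205° = 3.577925 rad
V = θ·R_c·A = 3.577925·10.6937·395.1250 = 15118.000 mm³

Volume = 15118.000 mm³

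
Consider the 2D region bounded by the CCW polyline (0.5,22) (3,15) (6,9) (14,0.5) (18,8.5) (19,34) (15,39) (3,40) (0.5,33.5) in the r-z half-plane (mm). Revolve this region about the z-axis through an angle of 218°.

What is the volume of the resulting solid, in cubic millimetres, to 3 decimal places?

Volume = 21421.600 mm³

Profile (r,z), 9 vertices: (0.5,22) (3,15) (6,9) (14,0.5) (18,8.5) (19,34) (15,39) (3,40) (0.5,33.5)
edge 0: (0.5,22)→(3,15)  cross = 0.5·15 − 3·22 = -58.5000; (r_i+r_j)·cross = 3.5·-58.5000 = -204.7500
edge 1: (3,15)→(6,9)  cross = 3·9 − 6·15 = -63.0000; (r_i+r_j)·cross = 9·-63.0000 = -567.0000
edge 2: (6,9)→(14,0.5)  cross = 6·0.5 − 14·9 = -123.0000; (r_i+r_j)·cross = 20·-123.0000 = -2460.0000
edge 3: (14,0.5)→(18,8.5)  cross = 14·8.5 − 18·0.5 = 110.0000; (r_i+r_j)·cross = 32·110.0000 = 3520.0000
edge 4: (18,8.5)→(19,34)  cross = 18·34 − 19·8.5 = 450.5000; (r_i+r_j)·cross = 37·450.5000 = 16668.5000
edge 5: (19,34)→(15,39)  cross = 19·39 − 15·34 = 231.0000; (r_i+r_j)·cross = 34·231.0000 = 7854.0000
edge 6: (15,39)→(3,40)  cross = 15·40 − 3·39 = 483.0000; (r_i+r_j)·cross = 18·483.0000 = 8694.0000
edge 7: (3,40)→(0.5,33.5)  cross = 3·33.5 − 0.5·40 = 80.5000; (r_i+r_j)·cross = 3.5·80.5000 = 281.7500
edge 8: (0.5,33.5)→(0.5,22)  cross = 0.5·22 − 0.5·33.5 = -5.7500; (r_i+r_j)·cross = 1·-5.7500 = -5.7500
Σcross = 1104.7500 → A = |Σcross|/2 = 552.3750 mm²
Σ(r_i+r_j)·cross = 33780.7500 → first moment M = |Σ|/6 = 5630.1250
R_c = M/A = 5630.1250/552.3750 = 10.1926 mm
θ = 218° = 3.804818 rad
V = θ·R_c·A = 3.804818·10.1926·552.3750 = 21421.600 mm³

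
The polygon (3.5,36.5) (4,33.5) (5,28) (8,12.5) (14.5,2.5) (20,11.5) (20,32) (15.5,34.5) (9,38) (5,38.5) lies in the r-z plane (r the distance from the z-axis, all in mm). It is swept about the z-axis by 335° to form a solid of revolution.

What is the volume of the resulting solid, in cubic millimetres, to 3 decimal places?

Profile (r,z), 10 vertices: (3.5,36.5) (4,33.5) (5,28) (8,12.5) (14.5,2.5) (20,11.5) (20,32) (15.5,34.5) (9,38) (5,38.5)
edge 0: (3.5,36.5)→(4,33.5)  cross = 3.5·33.5 − 4·36.5 = -28.7500; (r_i+r_j)·cross = 7.5·-28.7500 = -215.6250
edge 1: (4,33.5)→(5,28)  cross = 4·28 − 5·33.5 = -55.5000; (r_i+r_j)·cross = 9·-55.5000 = -499.5000
edge 2: (5,28)→(8,12.5)  cross = 5·12.5 − 8·28 = -161.5000; (r_i+r_j)·cross = 13·-161.5000 = -2099.5000
edge 3: (8,12.5)→(14.5,2.5)  cross = 8·2.5 − 14.5·12.5 = -161.2500; (r_i+r_j)·cross = 22.5·-161.2500 = -3628.1250
edge 4: (14.5,2.5)→(20,11.5)  cross = 14.5·11.5 − 20·2.5 = 116.7500; (r_i+r_j)·cross = 34.5·116.7500 = 4027.8750
edge 5: (20,11.5)→(20,32)  cross = 20·32 − 20·11.5 = 410.0000; (r_i+r_j)·cross = 40·410.0000 = 16400.0000
edge 6: (20,32)→(15.5,34.5)  cross = 20·34.5 − 15.5·32 = 194.0000; (r_i+r_j)·cross = 35.5·194.0000 = 6887.0000
edge 7: (15.5,34.5)→(9,38)  cross = 15.5·38 − 9·34.5 = 278.5000; (r_i+r_j)·cross = 24.5·278.5000 = 6823.2500
edge 8: (9,38)→(5,38.5)  cross = 9·38.5 − 5·38 = 156.5000; (r_i+r_j)·cross = 14·156.5000 = 2191.0000
edge 9: (5,38.5)→(3.5,36.5)  cross = 5·36.5 − 3.5·38.5 = 47.7500; (r_i+r_j)·cross = 8.5·47.7500 = 405.8750
Σcross = 796.5000 → A = |Σcross|/2 = 398.2500 mm²
Σ(r_i+r_j)·cross = 30292.2500 → first moment M = |Σ|/6 = 5048.7083
R_c = M/A = 5048.7083/398.2500 = 12.6772 mm
θ = 335° = 5.846853 rad
V = θ·R_c·A = 5.846853·12.6772·398.2500 = 29519.055 mm³

Volume = 29519.055 mm³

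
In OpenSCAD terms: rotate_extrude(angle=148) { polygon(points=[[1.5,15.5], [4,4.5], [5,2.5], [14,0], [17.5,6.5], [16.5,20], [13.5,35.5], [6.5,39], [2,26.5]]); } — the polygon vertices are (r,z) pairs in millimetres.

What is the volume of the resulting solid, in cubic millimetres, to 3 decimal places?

Profile (r,z), 9 vertices: (1.5,15.5) (4,4.5) (5,2.5) (14,0) (17.5,6.5) (16.5,20) (13.5,35.5) (6.5,39) (2,26.5)
edge 0: (1.5,15.5)→(4,4.5)  cross = 1.5·4.5 − 4·15.5 = -55.2500; (r_i+r_j)·cross = 5.5·-55.2500 = -303.8750
edge 1: (4,4.5)→(5,2.5)  cross = 4·2.5 − 5·4.5 = -12.5000; (r_i+r_j)·cross = 9·-12.5000 = -112.5000
edge 2: (5,2.5)→(14,0)  cross = 5·0 − 14·2.5 = -35.0000; (r_i+r_j)·cross = 19·-35.0000 = -665.0000
edge 3: (14,0)→(17.5,6.5)  cross = 14·6.5 − 17.5·0 = 91.0000; (r_i+r_j)·cross = 31.5·91.0000 = 2866.5000
edge 4: (17.5,6.5)→(16.5,20)  cross = 17.5·20 − 16.5·6.5 = 242.7500; (r_i+r_j)·cross = 34·242.7500 = 8253.5000
edge 5: (16.5,20)→(13.5,35.5)  cross = 16.5·35.5 − 13.5·20 = 315.7500; (r_i+r_j)·cross = 30·315.7500 = 9472.5000
edge 6: (13.5,35.5)→(6.5,39)  cross = 13.5·39 − 6.5·35.5 = 295.7500; (r_i+r_j)·cross = 20·295.7500 = 5915.0000
edge 7: (6.5,39)→(2,26.5)  cross = 6.5·26.5 − 2·39 = 94.2500; (r_i+r_j)·cross = 8.5·94.2500 = 801.1250
edge 8: (2,26.5)→(1.5,15.5)  cross = 2·15.5 − 1.5·26.5 = -8.7500; (r_i+r_j)·cross = 3.5·-8.7500 = -30.6250
Σcross = 928.0000 → A = |Σcross|/2 = 464.0000 mm²
Σ(r_i+r_j)·cross = 26196.6250 → first moment M = |Σ|/6 = 4366.1042
R_c = M/A = 4366.1042/464.0000 = 9.4097 mm
θ = 148° = 2.583087 rad
V = θ·R_c·A = 2.583087·9.4097·464.0000 = 11278.028 mm³

Volume = 11278.028 mm³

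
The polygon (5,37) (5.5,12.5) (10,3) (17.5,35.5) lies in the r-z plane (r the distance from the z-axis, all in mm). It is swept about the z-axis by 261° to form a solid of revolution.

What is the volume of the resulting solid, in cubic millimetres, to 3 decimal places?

Profile (r,z), 4 vertices: (5,37) (5.5,12.5) (10,3) (17.5,35.5)
edge 0: (5,37)→(5.5,12.5)  cross = 5·12.5 − 5.5·37 = -141.0000; (r_i+r_j)·cross = 10.5·-141.0000 = -1480.5000
edge 1: (5.5,12.5)→(10,3)  cross = 5.5·3 − 10·12.5 = -108.5000; (r_i+r_j)·cross = 15.5·-108.5000 = -1681.7500
edge 2: (10,3)→(17.5,35.5)  cross = 10·35.5 − 17.5·3 = 302.5000; (r_i+r_j)·cross = 27.5·302.5000 = 8318.7500
edge 3: (17.5,35.5)→(5,37)  cross = 17.5·37 − 5·35.5 = 470.0000; (r_i+r_j)·cross = 22.5·470.0000 = 10575.0000
Σcross = 523.0000 → A = |Σcross|/2 = 261.5000 mm²
Σ(r_i+r_j)·cross = 15731.5000 → first moment M = |Σ|/6 = 2621.9167
R_c = M/A = 2621.9167/261.5000 = 10.0264 mm
θ = 261° = 4.555309 rad
V = θ·R_c·A = 4.555309·10.0264·261.5000 = 11943.642 mm³

Volume = 11943.642 mm³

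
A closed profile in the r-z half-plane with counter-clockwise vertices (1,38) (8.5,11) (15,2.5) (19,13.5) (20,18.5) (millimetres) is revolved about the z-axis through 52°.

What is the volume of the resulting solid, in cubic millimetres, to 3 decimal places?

Volume = 2673.988 mm³

Profile (r,z), 5 vertices: (1,38) (8.5,11) (15,2.5) (19,13.5) (20,18.5)
edge 0: (1,38)→(8.5,11)  cross = 1·11 − 8.5·38 = -312.0000; (r_i+r_j)·cross = 9.5·-312.0000 = -2964.0000
edge 1: (8.5,11)→(15,2.5)  cross = 8.5·2.5 − 15·11 = -143.7500; (r_i+r_j)·cross = 23.5·-143.7500 = -3378.1250
edge 2: (15,2.5)→(19,13.5)  cross = 15·13.5 − 19·2.5 = 155.0000; (r_i+r_j)·cross = 34·155.0000 = 5270.0000
edge 3: (19,13.5)→(20,18.5)  cross = 19·18.5 − 20·13.5 = 81.5000; (r_i+r_j)·cross = 39·81.5000 = 3178.5000
edge 4: (20,18.5)→(1,38)  cross = 20·38 − 1·18.5 = 741.5000; (r_i+r_j)·cross = 21·741.5000 = 15571.5000
Σcross = 522.2500 → A = |Σcross|/2 = 261.1250 mm²
Σ(r_i+r_j)·cross = 17677.8750 → first moment M = |Σ|/6 = 2946.3125
R_c = M/A = 2946.3125/261.1250 = 11.2831 mm
θ = 52° = 0.907571 rad
V = θ·R_c·A = 0.907571·11.2831·261.1250 = 2673.988 mm³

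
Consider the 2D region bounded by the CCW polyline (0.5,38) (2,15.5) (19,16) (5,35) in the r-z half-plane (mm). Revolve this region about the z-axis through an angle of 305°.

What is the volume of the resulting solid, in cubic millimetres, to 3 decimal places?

Volume = 8256.035 mm³

Profile (r,z), 4 vertices: (0.5,38) (2,15.5) (19,16) (5,35)
edge 0: (0.5,38)→(2,15.5)  cross = 0.5·15.5 − 2·38 = -68.2500; (r_i+r_j)·cross = 2.5·-68.2500 = -170.6250
edge 1: (2,15.5)→(19,16)  cross = 2·16 − 19·15.5 = -262.5000; (r_i+r_j)·cross = 21·-262.5000 = -5512.5000
edge 2: (19,16)→(5,35)  cross = 19·35 − 5·16 = 585.0000; (r_i+r_j)·cross = 24·585.0000 = 14040.0000
edge 3: (5,35)→(0.5,38)  cross = 5·38 − 0.5·35 = 172.5000; (r_i+r_j)·cross = 5.5·172.5000 = 948.7500
Σcross = 426.7500 → A = |Σcross|/2 = 213.3750 mm²
Σ(r_i+r_j)·cross = 9305.6250 → first moment M = |Σ|/6 = 1550.9375
R_c = M/A = 1550.9375/213.3750 = 7.2686 mm
θ = 305° = 5.323254 rad
V = θ·R_c·A = 5.323254·7.2686·213.3750 = 8256.035 mm³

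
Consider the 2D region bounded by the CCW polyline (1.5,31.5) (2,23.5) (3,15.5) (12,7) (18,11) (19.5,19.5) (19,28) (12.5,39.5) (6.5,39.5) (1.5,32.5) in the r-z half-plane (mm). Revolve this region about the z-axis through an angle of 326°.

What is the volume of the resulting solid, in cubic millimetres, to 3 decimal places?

Volume = 26188.249 mm³

Profile (r,z), 10 vertices: (1.5,31.5) (2,23.5) (3,15.5) (12,7) (18,11) (19.5,19.5) (19,28) (12.5,39.5) (6.5,39.5) (1.5,32.5)
edge 0: (1.5,31.5)→(2,23.5)  cross = 1.5·23.5 − 2·31.5 = -27.7500; (r_i+r_j)·cross = 3.5·-27.7500 = -97.1250
edge 1: (2,23.5)→(3,15.5)  cross = 2·15.5 − 3·23.5 = -39.5000; (r_i+r_j)·cross = 5·-39.5000 = -197.5000
edge 2: (3,15.5)→(12,7)  cross = 3·7 − 12·15.5 = -165.0000; (r_i+r_j)·cross = 15·-165.0000 = -2475.0000
edge 3: (12,7)→(18,11)  cross = 12·11 − 18·7 = 6.0000; (r_i+r_j)·cross = 30·6.0000 = 180.0000
edge 4: (18,11)→(19.5,19.5)  cross = 18·19.5 − 19.5·11 = 136.5000; (r_i+r_j)·cross = 37.5·136.5000 = 5118.7500
edge 5: (19.5,19.5)→(19,28)  cross = 19.5·28 − 19·19.5 = 175.5000; (r_i+r_j)·cross = 38.5·175.5000 = 6756.7500
edge 6: (19,28)→(12.5,39.5)  cross = 19·39.5 − 12.5·28 = 400.5000; (r_i+r_j)·cross = 31.5·400.5000 = 12615.7500
edge 7: (12.5,39.5)→(6.5,39.5)  cross = 12.5·39.5 − 6.5·39.5 = 237.0000; (r_i+r_j)·cross = 19·237.0000 = 4503.0000
edge 8: (6.5,39.5)→(1.5,32.5)  cross = 6.5·32.5 − 1.5·39.5 = 152.0000; (r_i+r_j)·cross = 8·152.0000 = 1216.0000
edge 9: (1.5,32.5)→(1.5,31.5)  cross = 1.5·31.5 − 1.5·32.5 = -1.5000; (r_i+r_j)·cross = 3·-1.5000 = -4.5000
Σcross = 873.7500 → A = |Σcross|/2 = 436.8750 mm²
Σ(r_i+r_j)·cross = 27616.1250 → first moment M = |Σ|/6 = 4602.6875
R_c = M/A = 4602.6875/436.8750 = 10.5355 mm
θ = 326° = 5.689773 rad
V = θ·R_c·A = 5.689773·10.5355·436.8750 = 26188.249 mm³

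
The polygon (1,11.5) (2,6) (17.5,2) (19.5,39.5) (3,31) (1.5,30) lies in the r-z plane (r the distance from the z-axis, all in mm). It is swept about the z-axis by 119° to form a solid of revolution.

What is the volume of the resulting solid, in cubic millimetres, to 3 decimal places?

Profile (r,z), 6 vertices: (1,11.5) (2,6) (17.5,2) (19.5,39.5) (3,31) (1.5,30)
edge 0: (1,11.5)→(2,6)  cross = 1·6 − 2·11.5 = -17.0000; (r_i+r_j)·cross = 3·-17.0000 = -51.0000
edge 1: (2,6)→(17.5,2)  cross = 2·2 − 17.5·6 = -101.0000; (r_i+r_j)·cross = 19.5·-101.0000 = -1969.5000
edge 2: (17.5,2)→(19.5,39.5)  cross = 17.5·39.5 − 19.5·2 = 652.2500; (r_i+r_j)·cross = 37·652.2500 = 24133.2500
edge 3: (19.5,39.5)→(3,31)  cross = 19.5·31 − 3·39.5 = 486.0000; (r_i+r_j)·cross = 22.5·486.0000 = 10935.0000
edge 4: (3,31)→(1.5,30)  cross = 3·30 − 1.5·31 = 43.5000; (r_i+r_j)·cross = 4.5·43.5000 = 195.7500
edge 5: (1.5,30)→(1,11.5)  cross = 1.5·11.5 − 1·30 = -12.7500; (r_i+r_j)·cross = 2.5·-12.7500 = -31.8750
Σcross = 1051.0000 → A = |Σcross|/2 = 525.5000 mm²
Σ(r_i+r_j)·cross = 33211.6250 → first moment M = |Σ|/6 = 5535.2708
R_c = M/A = 5535.2708/525.5000 = 10.5333 mm
θ = 119° = 2.076942 rad
V = θ·R_c·A = 2.076942·10.5333·525.5000 = 11496.435 mm³

Volume = 11496.435 mm³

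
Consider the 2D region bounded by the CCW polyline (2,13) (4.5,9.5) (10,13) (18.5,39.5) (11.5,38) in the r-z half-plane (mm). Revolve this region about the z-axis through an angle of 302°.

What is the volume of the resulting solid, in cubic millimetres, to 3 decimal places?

Profile (r,z), 5 vertices: (2,13) (4.5,9.5) (10,13) (18.5,39.5) (11.5,38)
edge 0: (2,13)→(4.5,9.5)  cross = 2·9.5 − 4.5·13 = -39.5000; (r_i+r_j)·cross = 6.5·-39.5000 = -256.7500
edge 1: (4.5,9.5)→(10,13)  cross = 4.5·13 − 10·9.5 = -36.5000; (r_i+r_j)·cross = 14.5·-36.5000 = -529.2500
edge 2: (10,13)→(18.5,39.5)  cross = 10·39.5 − 18.5·13 = 154.5000; (r_i+r_j)·cross = 28.5·154.5000 = 4403.2500
edge 3: (18.5,39.5)→(11.5,38)  cross = 18.5·38 − 11.5·39.5 = 248.7500; (r_i+r_j)·cross = 30·248.7500 = 7462.5000
edge 4: (11.5,38)→(2,13)  cross = 11.5·13 − 2·38 = 73.5000; (r_i+r_j)·cross = 13.5·73.5000 = 992.2500
Σcross = 400.7500 → A = |Σcross|/2 = 200.3750 mm²
Σ(r_i+r_j)·cross = 12072.0000 → first moment M = |Σ|/6 = 2012.0000
R_c = M/A = 2012.0000/200.3750 = 10.0412 mm
θ = 302° = 5.270894 rad
V = θ·R_c·A = 5.270894·10.0412·200.3750 = 10605.039 mm³

Volume = 10605.039 mm³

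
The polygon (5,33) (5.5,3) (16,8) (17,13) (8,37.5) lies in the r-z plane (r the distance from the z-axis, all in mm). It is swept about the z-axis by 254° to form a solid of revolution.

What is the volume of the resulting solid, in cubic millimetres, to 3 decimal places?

Profile (r,z), 5 vertices: (5,33) (5.5,3) (16,8) (17,13) (8,37.5)
edge 0: (5,33)→(5.5,3)  cross = 5·3 − 5.5·33 = -166.5000; (r_i+r_j)·cross = 10.5·-166.5000 = -1748.2500
edge 1: (5.5,3)→(16,8)  cross = 5.5·8 − 16·3 = -4.0000; (r_i+r_j)·cross = 21.5·-4.0000 = -86.0000
edge 2: (16,8)→(17,13)  cross = 16·13 − 17·8 = 72.0000; (r_i+r_j)·cross = 33·72.0000 = 2376.0000
edge 3: (17,13)→(8,37.5)  cross = 17·37.5 − 8·13 = 533.5000; (r_i+r_j)·cross = 25·533.5000 = 13337.5000
edge 4: (8,37.5)→(5,33)  cross = 8·33 − 5·37.5 = 76.5000; (r_i+r_j)·cross = 13·76.5000 = 994.5000
Σcross = 511.5000 → A = |Σcross|/2 = 255.7500 mm²
Σ(r_i+r_j)·cross = 14873.7500 → first moment M = |Σ|/6 = 2478.9583
R_c = M/A = 2478.9583/255.7500 = 9.6929 mm
θ = 254° = 4.433136 rad
V = θ·R_c·A = 4.433136·9.6929·255.7500 = 10989.560 mm³

Volume = 10989.560 mm³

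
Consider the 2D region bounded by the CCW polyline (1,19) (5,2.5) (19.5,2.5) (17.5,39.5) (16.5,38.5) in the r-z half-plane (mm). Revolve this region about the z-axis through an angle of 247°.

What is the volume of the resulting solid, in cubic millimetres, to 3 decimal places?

Volume = 22271.783 mm³

Profile (r,z), 5 vertices: (1,19) (5,2.5) (19.5,2.5) (17.5,39.5) (16.5,38.5)
edge 0: (1,19)→(5,2.5)  cross = 1·2.5 − 5·19 = -92.5000; (r_i+r_j)·cross = 6·-92.5000 = -555.0000
edge 1: (5,2.5)→(19.5,2.5)  cross = 5·2.5 − 19.5·2.5 = -36.2500; (r_i+r_j)·cross = 24.5·-36.2500 = -888.1250
edge 2: (19.5,2.5)→(17.5,39.5)  cross = 19.5·39.5 − 17.5·2.5 = 726.5000; (r_i+r_j)·cross = 37·726.5000 = 26880.5000
edge 3: (17.5,39.5)→(16.5,38.5)  cross = 17.5·38.5 − 16.5·39.5 = 22.0000; (r_i+r_j)·cross = 34·22.0000 = 748.0000
edge 4: (16.5,38.5)→(1,19)  cross = 16.5·19 − 1·38.5 = 275.0000; (r_i+r_j)·cross = 17.5·275.0000 = 4812.5000
Σcross = 894.7500 → A = |Σcross|/2 = 447.3750 mm²
Σ(r_i+r_j)·cross = 30997.8750 → first moment M = |Σ|/6 = 5166.3125
R_c = M/A = 5166.3125/447.3750 = 11.5481 mm
θ = 247° = 4.310963 rad
V = θ·R_c·A = 4.310963·11.5481·447.3750 = 22271.783 mm³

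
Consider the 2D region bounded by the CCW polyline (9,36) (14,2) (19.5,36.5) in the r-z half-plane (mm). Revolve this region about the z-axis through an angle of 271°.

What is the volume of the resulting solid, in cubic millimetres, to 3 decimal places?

Volume = 12044.346 mm³

Profile (r,z), 3 vertices: (9,36) (14,2) (19.5,36.5)
edge 0: (9,36)→(14,2)  cross = 9·2 − 14·36 = -486.0000; (r_i+r_j)·cross = 23·-486.0000 = -11178.0000
edge 1: (14,2)→(19.5,36.5)  cross = 14·36.5 − 19.5·2 = 472.0000; (r_i+r_j)·cross = 33.5·472.0000 = 15812.0000
edge 2: (19.5,36.5)→(9,36)  cross = 19.5·36 − 9·36.5 = 373.5000; (r_i+r_j)·cross = 28.5·373.5000 = 10644.7500
Σcross = 359.5000 → A = |Σcross|/2 = 179.7500 mm²
Σ(r_i+r_j)·cross = 15278.7500 → first moment M = |Σ|/6 = 2546.4583
R_c = M/A = 2546.4583/179.7500 = 14.1667 mm
θ = 271° = 4.729842 rad
V = θ·R_c·A = 4.729842·14.1667·179.7500 = 12044.346 mm³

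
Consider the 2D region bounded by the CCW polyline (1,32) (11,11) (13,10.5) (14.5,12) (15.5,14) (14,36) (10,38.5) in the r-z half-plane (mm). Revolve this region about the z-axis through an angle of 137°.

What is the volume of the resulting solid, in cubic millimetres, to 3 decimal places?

Profile (r,z), 7 vertices: (1,32) (11,11) (13,10.5) (14.5,12) (15.5,14) (14,36) (10,38.5)
edge 0: (1,32)→(11,11)  cross = 1·11 − 11·32 = -341.0000; (r_i+r_j)·cross = 12·-341.0000 = -4092.0000
edge 1: (11,11)→(13,10.5)  cross = 11·10.5 − 13·11 = -27.5000; (r_i+r_j)·cross = 24·-27.5000 = -660.0000
edge 2: (13,10.5)→(14.5,12)  cross = 13·12 − 14.5·10.5 = 3.7500; (r_i+r_j)·cross = 27.5·3.7500 = 103.1250
edge 3: (14.5,12)→(15.5,14)  cross = 14.5·14 − 15.5·12 = 17.0000; (r_i+r_j)·cross = 30·17.0000 = 510.0000
edge 4: (15.5,14)→(14,36)  cross = 15.5·36 − 14·14 = 362.0000; (r_i+r_j)·cross = 29.5·362.0000 = 10679.0000
edge 5: (14,36)→(10,38.5)  cross = 14·38.5 − 10·36 = 179.0000; (r_i+r_j)·cross = 24·179.0000 = 4296.0000
edge 6: (10,38.5)→(1,32)  cross = 10·32 − 1·38.5 = 281.5000; (r_i+r_j)·cross = 11·281.5000 = 3096.5000
Σcross = 474.7500 → A = |Σcross|/2 = 237.3750 mm²
Σ(r_i+r_j)·cross = 13932.6250 → first moment M = |Σ|/6 = 2322.1042
R_c = M/A = 2322.1042/237.3750 = 9.7824 mm
θ = 137° = 2.391101 rad
V = θ·R_c·A = 2.391101·9.7824·237.3750 = 5552.386 mm³

Volume = 5552.386 mm³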